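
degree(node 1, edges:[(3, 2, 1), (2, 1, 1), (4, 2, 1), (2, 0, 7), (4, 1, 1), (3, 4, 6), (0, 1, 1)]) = incident: (2,1), (4,1), (0,1)
= 3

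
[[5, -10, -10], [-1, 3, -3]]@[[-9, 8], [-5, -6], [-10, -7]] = C[0][0] = (5)*(-9) + (-10)*(-5) + (-10)*(-10) = 105
C[0][1] = (5)*(8) + (-10)*(-6) + (-10)*(-7) = 170
C[1][0] = (-1)*(-9) + (3)*(-5) + (-3)*(-10) = 24
C[1][1] = (-1)*(8) + (3)*(-6) + (-3)*(-7) = -5
= [[105, 170], [24, -5]]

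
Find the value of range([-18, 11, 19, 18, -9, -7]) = 37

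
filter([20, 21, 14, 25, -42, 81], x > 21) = [25, 81]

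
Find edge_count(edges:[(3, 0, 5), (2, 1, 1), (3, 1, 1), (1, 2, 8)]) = 4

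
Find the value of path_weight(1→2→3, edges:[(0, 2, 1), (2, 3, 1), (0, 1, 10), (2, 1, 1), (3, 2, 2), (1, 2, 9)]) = 10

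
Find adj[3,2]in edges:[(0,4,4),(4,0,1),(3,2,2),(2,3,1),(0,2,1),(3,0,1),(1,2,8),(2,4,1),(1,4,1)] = 2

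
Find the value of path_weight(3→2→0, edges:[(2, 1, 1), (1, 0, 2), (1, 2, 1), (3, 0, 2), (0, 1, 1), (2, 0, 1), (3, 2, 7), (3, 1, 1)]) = w(3→2)=7 + w(2→0)=1
= 8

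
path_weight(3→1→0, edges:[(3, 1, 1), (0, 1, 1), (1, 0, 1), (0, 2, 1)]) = 2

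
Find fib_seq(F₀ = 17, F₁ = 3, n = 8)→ [17, 3, 20, 23, 43, 66, 109, 175]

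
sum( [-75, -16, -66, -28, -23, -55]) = -263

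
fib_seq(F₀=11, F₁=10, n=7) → [11, 10, 21, 31, 52, 83, 135]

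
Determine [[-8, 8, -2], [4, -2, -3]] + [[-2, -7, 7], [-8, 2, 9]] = [[-10, 1, 5], [-4, 0, 6]]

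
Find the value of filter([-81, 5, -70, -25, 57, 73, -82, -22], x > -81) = keep x where x > -81: -81✗, 5✓, -70✓, -25✓, 57✓, 73✓, -82✗, -22✓
= [5, -70, -25, 57, 73, -22]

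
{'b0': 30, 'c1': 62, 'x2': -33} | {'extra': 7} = {'b0': 30, 'c1': 62, 'x2': -33, 'extra': 7}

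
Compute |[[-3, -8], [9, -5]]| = 87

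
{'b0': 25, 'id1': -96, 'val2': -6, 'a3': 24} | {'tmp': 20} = {'b0': 25, 'id1': -96, 'val2': -6, 'a3': 24, 'tmp': 20}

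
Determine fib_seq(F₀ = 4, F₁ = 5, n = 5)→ [4, 5, 9, 14, 23]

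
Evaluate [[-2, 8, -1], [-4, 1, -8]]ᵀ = [[-2, -4], [8, 1], [-1, -8]]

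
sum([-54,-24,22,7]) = (-54) + (-24) + 22 + 7
= -49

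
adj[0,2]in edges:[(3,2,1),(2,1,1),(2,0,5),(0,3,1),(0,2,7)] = 7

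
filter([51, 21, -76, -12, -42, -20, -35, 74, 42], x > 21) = [51, 74, 42]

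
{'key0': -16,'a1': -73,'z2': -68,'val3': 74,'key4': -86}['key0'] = -16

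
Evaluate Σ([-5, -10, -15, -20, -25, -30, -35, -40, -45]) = -225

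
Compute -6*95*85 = -48450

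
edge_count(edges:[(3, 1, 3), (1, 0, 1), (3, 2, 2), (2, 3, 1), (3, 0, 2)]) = 5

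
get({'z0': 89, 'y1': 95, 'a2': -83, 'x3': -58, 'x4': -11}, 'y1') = 95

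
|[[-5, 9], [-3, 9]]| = -18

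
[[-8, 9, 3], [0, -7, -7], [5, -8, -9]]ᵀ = [[-8, 0, 5], [9, -7, -8], [3, -7, -9]]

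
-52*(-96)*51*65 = 16548480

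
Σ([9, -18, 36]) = 9 + -18 + 36
= 27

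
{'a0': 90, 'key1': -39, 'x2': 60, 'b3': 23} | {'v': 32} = {'a0': 90, 'key1': -39, 'x2': 60, 'b3': 23, 'v': 32}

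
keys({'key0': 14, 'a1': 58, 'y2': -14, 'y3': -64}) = ['key0', 'a1', 'y2', 'y3']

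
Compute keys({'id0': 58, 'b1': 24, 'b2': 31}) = ['id0', 'b1', 'b2']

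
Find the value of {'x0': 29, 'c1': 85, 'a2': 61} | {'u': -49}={'x0': 29, 'c1': 85, 'a2': 61, 'u': -49}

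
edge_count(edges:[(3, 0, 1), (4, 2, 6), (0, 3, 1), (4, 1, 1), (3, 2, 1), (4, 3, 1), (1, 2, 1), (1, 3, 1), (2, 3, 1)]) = 9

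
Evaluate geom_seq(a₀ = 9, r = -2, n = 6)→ [9, -18, 36, -72, 144, -288]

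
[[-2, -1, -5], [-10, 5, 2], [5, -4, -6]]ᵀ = [[-2, -10, 5], [-1, 5, -4], [-5, 2, -6]]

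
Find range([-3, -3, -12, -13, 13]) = 26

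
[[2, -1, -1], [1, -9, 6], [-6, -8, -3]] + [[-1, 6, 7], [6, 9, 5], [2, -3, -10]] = [[1, 5, 6], [7, 0, 11], [-4, -11, -13]]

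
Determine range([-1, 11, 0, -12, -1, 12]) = 24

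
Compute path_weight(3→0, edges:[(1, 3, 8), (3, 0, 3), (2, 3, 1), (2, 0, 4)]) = w(3→0)=3
= 3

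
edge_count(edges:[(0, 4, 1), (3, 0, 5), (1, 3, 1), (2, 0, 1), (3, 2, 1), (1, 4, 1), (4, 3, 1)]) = 7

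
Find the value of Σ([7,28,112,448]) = 7 + 28 + 112 + 448
= 595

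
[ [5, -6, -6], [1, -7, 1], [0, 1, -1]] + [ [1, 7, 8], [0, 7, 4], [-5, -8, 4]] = [[6, 1, 2], [1, 0, 5], [-5, -7, 3]]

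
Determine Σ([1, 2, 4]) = 1 + 2 + 4
= 7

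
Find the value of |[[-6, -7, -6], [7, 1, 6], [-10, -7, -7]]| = 101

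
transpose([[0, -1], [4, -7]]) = [[0, 4], [-1, -7]]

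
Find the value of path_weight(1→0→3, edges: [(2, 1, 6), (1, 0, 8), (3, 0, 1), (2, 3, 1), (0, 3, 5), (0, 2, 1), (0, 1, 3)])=w(1→0)=8 + w(0→3)=5
= 13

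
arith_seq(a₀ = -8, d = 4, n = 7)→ [-8, -4, 0, 4, 8, 12, 16]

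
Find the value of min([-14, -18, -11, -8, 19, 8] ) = -18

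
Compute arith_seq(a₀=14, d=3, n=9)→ a_0 = 14 + 0*3 = 14
a_1 = 14 + 1*3 = 17
a_2 = 14 + 2*3 = 20
...
= [14, 17, 20, 23, 26, 29, 32, 35, 38]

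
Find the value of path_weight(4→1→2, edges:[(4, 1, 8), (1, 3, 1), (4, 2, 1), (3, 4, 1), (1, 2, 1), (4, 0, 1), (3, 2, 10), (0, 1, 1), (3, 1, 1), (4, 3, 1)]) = 9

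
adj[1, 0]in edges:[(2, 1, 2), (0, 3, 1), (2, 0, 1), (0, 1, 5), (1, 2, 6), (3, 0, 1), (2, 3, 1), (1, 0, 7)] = 7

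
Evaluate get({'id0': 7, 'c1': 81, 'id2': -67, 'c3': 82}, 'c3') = 82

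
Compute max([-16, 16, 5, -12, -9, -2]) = 16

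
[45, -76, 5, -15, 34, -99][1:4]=[-76, 5, -15]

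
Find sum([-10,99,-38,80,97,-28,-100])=100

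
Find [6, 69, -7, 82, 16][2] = -7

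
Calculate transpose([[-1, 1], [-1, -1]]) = [[-1, -1], [1, -1]]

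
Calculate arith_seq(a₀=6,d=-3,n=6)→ [6, 3, 0, -3, -6, -9]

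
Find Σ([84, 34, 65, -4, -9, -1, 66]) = 84 + 34 + 65 + (-4) + (-9) + (-1) + 66
= 235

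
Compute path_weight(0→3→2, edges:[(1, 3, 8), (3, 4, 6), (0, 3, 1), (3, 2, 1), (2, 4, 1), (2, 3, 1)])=2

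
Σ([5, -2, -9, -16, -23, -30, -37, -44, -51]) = 5 + (-2) + (-9) + (-16) + (-23) + (-30) + (-37) + (-44) + (-51)
= -207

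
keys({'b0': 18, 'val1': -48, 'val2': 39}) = ['b0', 'val1', 'val2']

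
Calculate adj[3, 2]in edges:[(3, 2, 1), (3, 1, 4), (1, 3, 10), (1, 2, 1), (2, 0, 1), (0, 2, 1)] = 1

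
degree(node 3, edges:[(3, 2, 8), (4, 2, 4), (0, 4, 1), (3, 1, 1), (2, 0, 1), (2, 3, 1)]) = incident: (3,2), (3,1), (2,3)
= 3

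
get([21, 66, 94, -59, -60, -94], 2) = 94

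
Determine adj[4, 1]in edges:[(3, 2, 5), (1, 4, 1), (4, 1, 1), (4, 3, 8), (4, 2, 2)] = 1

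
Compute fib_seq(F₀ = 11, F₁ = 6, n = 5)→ [11, 6, 17, 23, 40]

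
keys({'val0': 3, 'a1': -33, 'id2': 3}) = ['val0', 'a1', 'id2']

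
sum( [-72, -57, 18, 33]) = (-72) + (-57) + 18 + 33
= -78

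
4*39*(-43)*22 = -147576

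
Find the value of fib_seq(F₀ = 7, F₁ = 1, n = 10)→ [7, 1, 8, 9, 17, 26, 43, 69, 112, 181]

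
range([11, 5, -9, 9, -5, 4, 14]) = 23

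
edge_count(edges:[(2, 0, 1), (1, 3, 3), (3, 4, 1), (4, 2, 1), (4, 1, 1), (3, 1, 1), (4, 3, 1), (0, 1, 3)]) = 8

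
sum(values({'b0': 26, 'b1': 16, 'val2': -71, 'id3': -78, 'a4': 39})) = -68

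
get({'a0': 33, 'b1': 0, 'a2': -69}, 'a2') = -69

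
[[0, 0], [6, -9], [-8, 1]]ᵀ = [[0, 6, -8], [0, -9, 1]]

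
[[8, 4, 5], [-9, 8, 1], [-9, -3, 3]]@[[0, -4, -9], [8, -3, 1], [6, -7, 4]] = [[62, -79, -48], [70, 5, 93], [-6, 24, 90]]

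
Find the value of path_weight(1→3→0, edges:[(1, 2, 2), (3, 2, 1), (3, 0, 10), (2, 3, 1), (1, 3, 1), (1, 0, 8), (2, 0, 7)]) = 11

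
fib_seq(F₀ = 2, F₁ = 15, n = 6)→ [2, 15, 17, 32, 49, 81]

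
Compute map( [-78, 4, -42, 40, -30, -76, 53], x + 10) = -78+10=-68, 4+10=14, -42+10=-32, 40+10=50, -30+10=-20, -76+10=-66, 53+10=63
= [-68, 14, -32, 50, -20, -66, 63]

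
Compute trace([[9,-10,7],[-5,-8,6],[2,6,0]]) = 1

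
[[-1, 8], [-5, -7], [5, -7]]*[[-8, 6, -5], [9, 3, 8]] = [[80, 18, 69], [-23, -51, -31], [-103, 9, -81]]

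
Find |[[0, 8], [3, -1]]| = (0)*(-1) - (8)*(3)
= -24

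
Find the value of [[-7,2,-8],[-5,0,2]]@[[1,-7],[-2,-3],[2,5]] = C[0][0] = (-7)*(1) + (2)*(-2) + (-8)*(2) = -27
C[0][1] = (-7)*(-7) + (2)*(-3) + (-8)*(5) = 3
C[1][0] = (-5)*(1) + (0)*(-2) + (2)*(2) = -1
C[1][1] = (-5)*(-7) + (0)*(-3) + (2)*(5) = 45
= [[-27, 3], [-1, 45]]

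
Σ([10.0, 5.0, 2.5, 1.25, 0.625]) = 10.0 + 5.0 + 2.5 + 1.25 + 0.625
= 19.375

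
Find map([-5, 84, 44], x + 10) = -5+10=5, 84+10=94, 44+10=54
= [5, 94, 54]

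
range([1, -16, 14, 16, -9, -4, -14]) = 32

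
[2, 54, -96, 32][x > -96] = [2, 54, 32]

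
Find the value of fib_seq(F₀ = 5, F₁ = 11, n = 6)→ F_2 = F_1 + F_0 = 16
F_3 = F_2 + F_1 = 27
F_4 = F_3 + F_2 = 43
...
= [5, 11, 16, 27, 43, 70]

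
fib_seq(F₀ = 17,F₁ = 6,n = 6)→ [17, 6, 23, 29, 52, 81]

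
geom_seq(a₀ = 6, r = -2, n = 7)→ [6, -12, 24, -48, 96, -192, 384]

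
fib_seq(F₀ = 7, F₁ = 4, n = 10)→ F_2 = F_1 + F_0 = 11
F_3 = F_2 + F_1 = 15
F_4 = F_3 + F_2 = 26
...
= [7, 4, 11, 15, 26, 41, 67, 108, 175, 283]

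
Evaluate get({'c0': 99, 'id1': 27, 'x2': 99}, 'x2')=99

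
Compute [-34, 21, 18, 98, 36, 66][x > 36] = [98, 66]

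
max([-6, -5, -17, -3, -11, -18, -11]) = -3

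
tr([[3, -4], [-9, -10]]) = -7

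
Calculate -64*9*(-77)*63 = 2794176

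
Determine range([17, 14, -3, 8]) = 20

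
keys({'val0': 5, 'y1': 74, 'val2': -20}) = ['val0', 'y1', 'val2']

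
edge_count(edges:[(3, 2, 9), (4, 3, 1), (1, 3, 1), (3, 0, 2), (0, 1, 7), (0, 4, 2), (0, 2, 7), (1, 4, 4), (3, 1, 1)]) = 9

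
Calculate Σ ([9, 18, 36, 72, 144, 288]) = 567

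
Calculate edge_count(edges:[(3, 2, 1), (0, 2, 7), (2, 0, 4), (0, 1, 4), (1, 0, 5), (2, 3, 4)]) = 6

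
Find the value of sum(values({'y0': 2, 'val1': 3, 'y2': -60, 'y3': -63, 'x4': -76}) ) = -194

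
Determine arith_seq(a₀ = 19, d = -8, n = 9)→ a_0 = 19 + 0*-8 = 19
a_1 = 19 + 1*-8 = 11
a_2 = 19 + 2*-8 = 3
...
= [19, 11, 3, -5, -13, -21, -29, -37, -45]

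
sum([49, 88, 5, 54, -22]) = 49 + 88 + 5 + 54 + (-22)
= 174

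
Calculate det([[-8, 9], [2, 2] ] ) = -34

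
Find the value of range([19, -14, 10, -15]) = 34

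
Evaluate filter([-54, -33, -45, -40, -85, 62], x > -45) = [-33, -40, 62]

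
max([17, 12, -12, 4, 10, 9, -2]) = 17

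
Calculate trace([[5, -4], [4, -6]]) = diagonal: 5 + (-6)
= -1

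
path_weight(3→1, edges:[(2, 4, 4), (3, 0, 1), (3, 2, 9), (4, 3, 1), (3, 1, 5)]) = 5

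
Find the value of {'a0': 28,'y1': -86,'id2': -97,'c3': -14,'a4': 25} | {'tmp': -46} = {'a0': 28, 'y1': -86, 'id2': -97, 'c3': -14, 'a4': 25, 'tmp': -46}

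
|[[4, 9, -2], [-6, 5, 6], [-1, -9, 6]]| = (1)*(4)*det([[5, 6], [-9, 6]]) + (-1)*(9)*det([[-6, 6], [-1, 6]]) + (1)*(-2)*det([[-6, 5], [-1, -9]])
= 336 + 270 + -118
= 488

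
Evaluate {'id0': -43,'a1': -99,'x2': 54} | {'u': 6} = {'id0': -43, 'a1': -99, 'x2': 54, 'u': 6}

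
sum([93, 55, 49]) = 93 + 55 + 49
= 197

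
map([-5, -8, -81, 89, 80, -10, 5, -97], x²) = (-5)²=25, (-8)²=64, (-81)²=6561, (89)²=7921, (80)²=6400, (-10)²=100, (5)²=25, (-97)²=9409
= [25, 64, 6561, 7921, 6400, 100, 25, 9409]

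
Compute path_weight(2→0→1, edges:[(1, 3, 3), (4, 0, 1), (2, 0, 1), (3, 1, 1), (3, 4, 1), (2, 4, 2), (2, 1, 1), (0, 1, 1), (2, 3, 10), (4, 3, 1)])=2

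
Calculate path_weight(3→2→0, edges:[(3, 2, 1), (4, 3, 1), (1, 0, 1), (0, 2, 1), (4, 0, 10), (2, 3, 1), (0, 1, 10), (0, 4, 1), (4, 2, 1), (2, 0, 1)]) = 2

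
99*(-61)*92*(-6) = 3333528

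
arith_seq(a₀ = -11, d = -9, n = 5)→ [-11, -20, -29, -38, -47]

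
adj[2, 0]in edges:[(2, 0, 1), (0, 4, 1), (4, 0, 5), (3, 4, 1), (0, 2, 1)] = 1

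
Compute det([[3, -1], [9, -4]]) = (3)*(-4) - (-1)*(9)
= -3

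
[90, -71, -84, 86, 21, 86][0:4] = [90, -71, -84, 86]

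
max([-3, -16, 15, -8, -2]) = 15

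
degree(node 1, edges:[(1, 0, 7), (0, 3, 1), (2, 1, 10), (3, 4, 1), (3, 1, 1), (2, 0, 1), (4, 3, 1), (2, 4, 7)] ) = incident: (1,0), (2,1), (3,1)
= 3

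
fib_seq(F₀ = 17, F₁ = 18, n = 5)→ [17, 18, 35, 53, 88]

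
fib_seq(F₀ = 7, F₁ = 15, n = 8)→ [7, 15, 22, 37, 59, 96, 155, 251]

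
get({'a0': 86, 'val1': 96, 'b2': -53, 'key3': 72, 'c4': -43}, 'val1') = 96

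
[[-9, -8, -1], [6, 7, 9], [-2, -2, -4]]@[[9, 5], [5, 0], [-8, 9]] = [[-113, -54], [17, 111], [4, -46]]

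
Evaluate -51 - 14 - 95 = -160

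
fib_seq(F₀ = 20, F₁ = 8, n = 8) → [20, 8, 28, 36, 64, 100, 164, 264]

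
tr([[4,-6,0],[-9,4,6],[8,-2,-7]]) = diagonal: 4 + 4 + (-7)
= 1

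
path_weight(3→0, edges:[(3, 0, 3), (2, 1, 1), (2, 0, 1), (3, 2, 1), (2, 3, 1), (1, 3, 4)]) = 3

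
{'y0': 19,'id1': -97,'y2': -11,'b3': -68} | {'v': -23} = {'y0': 19, 'id1': -97, 'y2': -11, 'b3': -68, 'v': -23}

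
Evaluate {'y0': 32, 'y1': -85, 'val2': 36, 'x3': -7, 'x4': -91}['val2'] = 36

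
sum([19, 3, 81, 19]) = 122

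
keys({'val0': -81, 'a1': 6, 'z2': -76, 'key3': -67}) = ['val0', 'a1', 'z2', 'key3']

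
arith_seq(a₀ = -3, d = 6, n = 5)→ [-3, 3, 9, 15, 21]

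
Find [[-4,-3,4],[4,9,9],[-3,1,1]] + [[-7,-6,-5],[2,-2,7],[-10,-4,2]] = [[-11, -9, -1], [6, 7, 16], [-13, -3, 3]]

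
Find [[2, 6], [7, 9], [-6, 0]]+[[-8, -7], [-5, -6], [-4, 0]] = [[-6, -1], [2, 3], [-10, 0]]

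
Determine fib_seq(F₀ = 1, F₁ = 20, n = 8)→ [1, 20, 21, 41, 62, 103, 165, 268]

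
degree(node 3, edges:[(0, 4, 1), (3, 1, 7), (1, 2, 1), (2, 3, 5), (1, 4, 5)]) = incident: (3,1), (2,3)
= 2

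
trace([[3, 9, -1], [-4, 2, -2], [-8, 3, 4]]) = 9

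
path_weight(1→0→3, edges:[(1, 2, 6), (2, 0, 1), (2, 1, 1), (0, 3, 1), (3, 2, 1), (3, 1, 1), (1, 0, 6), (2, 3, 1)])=7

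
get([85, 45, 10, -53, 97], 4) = 97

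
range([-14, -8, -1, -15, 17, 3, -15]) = 32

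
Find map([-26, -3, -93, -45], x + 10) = -26+10=-16, -3+10=7, -93+10=-83, -45+10=-35
= [-16, 7, -83, -35]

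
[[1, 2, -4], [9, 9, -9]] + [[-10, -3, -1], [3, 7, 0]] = [[-9, -1, -5], [12, 16, -9]]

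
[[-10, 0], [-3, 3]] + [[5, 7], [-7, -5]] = [[-5, 7], [-10, -2]]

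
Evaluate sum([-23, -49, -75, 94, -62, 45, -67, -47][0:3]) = slice → [-23, -49, -75]
(-23) + (-49) + (-75)
= -147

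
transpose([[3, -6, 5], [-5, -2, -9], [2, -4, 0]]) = [[3, -5, 2], [-6, -2, -4], [5, -9, 0]]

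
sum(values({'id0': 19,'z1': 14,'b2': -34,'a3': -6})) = 19 + 14 + (-34) + (-6)
= -7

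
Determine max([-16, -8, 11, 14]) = 14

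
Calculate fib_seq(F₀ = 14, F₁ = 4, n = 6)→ [14, 4, 18, 22, 40, 62]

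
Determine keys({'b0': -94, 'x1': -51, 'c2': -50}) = ['b0', 'x1', 'c2']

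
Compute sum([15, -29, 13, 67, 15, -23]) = 15 + (-29) + 13 + 67 + 15 + (-23)
= 58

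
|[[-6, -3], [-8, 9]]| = (-6)*(9) - (-3)*(-8)
= -78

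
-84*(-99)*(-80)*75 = -49896000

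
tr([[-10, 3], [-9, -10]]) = -20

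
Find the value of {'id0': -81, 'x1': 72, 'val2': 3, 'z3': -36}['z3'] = -36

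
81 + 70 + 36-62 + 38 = 163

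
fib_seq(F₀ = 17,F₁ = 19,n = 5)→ F_2 = F_1 + F_0 = 36
F_3 = F_2 + F_1 = 55
F_4 = F_3 + F_2 = 91
= [17, 19, 36, 55, 91]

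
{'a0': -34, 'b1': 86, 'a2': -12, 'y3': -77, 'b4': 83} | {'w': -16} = {'a0': -34, 'b1': 86, 'a2': -12, 'y3': -77, 'b4': 83, 'w': -16}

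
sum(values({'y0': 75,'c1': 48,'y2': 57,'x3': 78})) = 258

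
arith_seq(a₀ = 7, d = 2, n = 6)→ a_0 = 7 + 0*2 = 7
a_1 = 7 + 1*2 = 9
a_2 = 7 + 2*2 = 11
...
= [7, 9, 11, 13, 15, 17]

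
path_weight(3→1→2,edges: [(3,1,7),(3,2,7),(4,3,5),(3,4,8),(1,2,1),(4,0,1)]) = 8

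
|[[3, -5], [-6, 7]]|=-9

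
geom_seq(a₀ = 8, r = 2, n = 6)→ [8, 16, 32, 64, 128, 256]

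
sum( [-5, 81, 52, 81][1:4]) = 214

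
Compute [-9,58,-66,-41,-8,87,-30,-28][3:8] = [-41, -8, 87, -30, -28]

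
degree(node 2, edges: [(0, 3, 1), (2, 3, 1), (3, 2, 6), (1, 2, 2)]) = 3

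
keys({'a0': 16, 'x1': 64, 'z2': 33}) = ['a0', 'x1', 'z2']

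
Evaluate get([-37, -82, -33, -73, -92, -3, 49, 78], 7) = 78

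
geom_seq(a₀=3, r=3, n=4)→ a_0 = 3*3^0 = 3
a_1 = 3*3^1 = 9
a_2 = 3*3^2 = 27
...
= [3, 9, 27, 81]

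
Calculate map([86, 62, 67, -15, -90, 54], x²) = (86)²=7396, (62)²=3844, (67)²=4489, (-15)²=225, (-90)²=8100, (54)²=2916
= [7396, 3844, 4489, 225, 8100, 2916]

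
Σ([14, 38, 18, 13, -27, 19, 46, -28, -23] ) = 14 + 38 + 18 + 13 + (-27) + 19 + 46 + (-28) + (-23)
= 70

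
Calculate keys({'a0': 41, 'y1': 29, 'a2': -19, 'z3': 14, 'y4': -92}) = ['a0', 'y1', 'a2', 'z3', 'y4']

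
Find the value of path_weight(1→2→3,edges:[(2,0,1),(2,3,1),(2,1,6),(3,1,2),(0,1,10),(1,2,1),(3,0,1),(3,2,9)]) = w(1→2)=1 + w(2→3)=1
= 2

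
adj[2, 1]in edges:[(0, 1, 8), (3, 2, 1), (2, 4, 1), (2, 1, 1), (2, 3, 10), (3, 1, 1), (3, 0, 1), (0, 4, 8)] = 1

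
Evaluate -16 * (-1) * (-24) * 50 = -19200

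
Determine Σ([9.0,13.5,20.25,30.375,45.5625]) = 9.0 + 13.5 + 20.25 + 30.375 + 45.5625
= 118.6875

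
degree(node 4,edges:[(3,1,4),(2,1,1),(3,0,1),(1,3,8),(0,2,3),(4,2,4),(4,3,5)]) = incident: (4,2), (4,3)
= 2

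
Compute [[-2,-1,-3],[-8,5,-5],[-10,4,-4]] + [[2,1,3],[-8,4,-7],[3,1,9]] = [[0, 0, 0], [-16, 9, -12], [-7, 5, 5]]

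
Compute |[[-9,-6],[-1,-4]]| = (-9)*(-4) - (-6)*(-1)
= 30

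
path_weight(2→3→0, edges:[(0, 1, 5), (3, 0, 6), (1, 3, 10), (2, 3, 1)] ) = 7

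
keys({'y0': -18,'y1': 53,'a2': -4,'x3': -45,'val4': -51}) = ['y0', 'y1', 'a2', 'x3', 'val4']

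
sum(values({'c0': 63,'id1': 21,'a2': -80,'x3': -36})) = -32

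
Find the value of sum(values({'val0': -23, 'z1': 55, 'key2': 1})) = 33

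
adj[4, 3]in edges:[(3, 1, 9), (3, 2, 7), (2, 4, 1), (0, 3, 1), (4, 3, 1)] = 1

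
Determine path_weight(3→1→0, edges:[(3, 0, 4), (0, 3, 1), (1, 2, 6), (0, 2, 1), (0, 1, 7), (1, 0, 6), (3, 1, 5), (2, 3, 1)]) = w(3→1)=5 + w(1→0)=6
= 11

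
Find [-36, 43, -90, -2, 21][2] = -90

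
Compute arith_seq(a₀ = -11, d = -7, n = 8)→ [-11, -18, -25, -32, -39, -46, -53, -60]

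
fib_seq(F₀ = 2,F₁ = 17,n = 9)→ [2, 17, 19, 36, 55, 91, 146, 237, 383]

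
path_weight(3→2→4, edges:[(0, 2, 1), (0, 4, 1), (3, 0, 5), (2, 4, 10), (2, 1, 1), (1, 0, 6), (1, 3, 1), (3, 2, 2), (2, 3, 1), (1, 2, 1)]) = 12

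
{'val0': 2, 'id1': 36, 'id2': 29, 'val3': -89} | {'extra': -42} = {'val0': 2, 'id1': 36, 'id2': 29, 'val3': -89, 'extra': -42}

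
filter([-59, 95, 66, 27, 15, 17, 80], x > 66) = [95, 80]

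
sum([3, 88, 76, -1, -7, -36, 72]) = 195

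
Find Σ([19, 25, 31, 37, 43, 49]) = 204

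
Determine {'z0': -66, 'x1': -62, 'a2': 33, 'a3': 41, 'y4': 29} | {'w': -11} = {'z0': -66, 'x1': -62, 'a2': 33, 'a3': 41, 'y4': 29, 'w': -11}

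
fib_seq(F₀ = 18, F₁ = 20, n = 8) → [18, 20, 38, 58, 96, 154, 250, 404]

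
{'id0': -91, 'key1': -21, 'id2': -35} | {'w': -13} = {'id0': -91, 'key1': -21, 'id2': -35, 'w': -13}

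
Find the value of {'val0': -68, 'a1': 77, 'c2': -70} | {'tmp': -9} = {'val0': -68, 'a1': 77, 'c2': -70, 'tmp': -9}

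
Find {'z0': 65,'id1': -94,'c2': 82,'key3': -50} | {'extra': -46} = {'z0': 65, 'id1': -94, 'c2': 82, 'key3': -50, 'extra': -46}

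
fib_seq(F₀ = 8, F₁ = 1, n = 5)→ F_2 = F_1 + F_0 = 9
F_3 = F_2 + F_1 = 10
F_4 = F_3 + F_2 = 19
= [8, 1, 9, 10, 19]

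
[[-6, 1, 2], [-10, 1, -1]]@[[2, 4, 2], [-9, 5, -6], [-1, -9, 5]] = [[-23, -37, -8], [-28, -26, -31]]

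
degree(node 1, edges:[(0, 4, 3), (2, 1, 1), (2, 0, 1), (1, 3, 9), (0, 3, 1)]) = 2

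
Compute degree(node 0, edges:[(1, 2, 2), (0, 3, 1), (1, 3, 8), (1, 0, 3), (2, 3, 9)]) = 2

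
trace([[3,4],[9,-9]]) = diagonal: 3 + (-9)
= -6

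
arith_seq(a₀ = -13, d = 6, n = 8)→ [-13, -7, -1, 5, 11, 17, 23, 29]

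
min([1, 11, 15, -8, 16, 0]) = -8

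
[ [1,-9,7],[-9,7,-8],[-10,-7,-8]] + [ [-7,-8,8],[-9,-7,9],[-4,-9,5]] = [[-6, -17, 15], [-18, 0, 1], [-14, -16, -3]]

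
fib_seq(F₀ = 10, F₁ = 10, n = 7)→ [10, 10, 20, 30, 50, 80, 130]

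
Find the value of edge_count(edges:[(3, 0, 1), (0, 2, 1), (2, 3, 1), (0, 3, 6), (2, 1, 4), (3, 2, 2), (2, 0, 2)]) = 7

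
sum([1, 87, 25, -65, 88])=1 + 87 + 25 + (-65) + 88
= 136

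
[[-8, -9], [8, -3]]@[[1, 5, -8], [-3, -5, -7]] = C[0][0] = (-8)*(1) + (-9)*(-3) = 19
C[0][1] = (-8)*(5) + (-9)*(-5) = 5
C[0][2] = (-8)*(-8) + (-9)*(-7) = 127
C[1][0] = (8)*(1) + (-3)*(-3) = 17
C[1][1] = (8)*(5) + (-3)*(-5) = 55
C[1][2] = (8)*(-8) + (-3)*(-7) = -43
= [[19, 5, 127], [17, 55, -43]]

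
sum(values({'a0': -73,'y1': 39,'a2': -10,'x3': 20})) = (-73) + 39 + (-10) + 20
= -24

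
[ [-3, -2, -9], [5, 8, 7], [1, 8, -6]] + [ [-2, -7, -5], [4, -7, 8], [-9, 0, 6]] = [[-5, -9, -14], [9, 1, 15], [-8, 8, 0]]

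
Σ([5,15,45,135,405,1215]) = 5 + 15 + 45 + 135 + 405 + 1215
= 1820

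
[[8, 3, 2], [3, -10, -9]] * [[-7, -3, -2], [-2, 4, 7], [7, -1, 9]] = C[0][0] = (8)*(-7) + (3)*(-2) + (2)*(7) = -48
C[0][1] = (8)*(-3) + (3)*(4) + (2)*(-1) = -14
C[0][2] = (8)*(-2) + (3)*(7) + (2)*(9) = 23
C[1][0] = (3)*(-7) + (-10)*(-2) + (-9)*(7) = -64
C[1][1] = (3)*(-3) + (-10)*(4) + (-9)*(-1) = -40
C[1][2] = (3)*(-2) + (-10)*(7) + (-9)*(9) = -157
= [[-48, -14, 23], [-64, -40, -157]]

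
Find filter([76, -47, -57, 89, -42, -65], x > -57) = keep x where x > -57: 76✓, -47✓, -57✗, 89✓, -42✓, -65✗
= [76, -47, 89, -42]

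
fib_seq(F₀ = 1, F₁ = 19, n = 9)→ [1, 19, 20, 39, 59, 98, 157, 255, 412]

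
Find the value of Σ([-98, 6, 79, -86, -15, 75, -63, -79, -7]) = -188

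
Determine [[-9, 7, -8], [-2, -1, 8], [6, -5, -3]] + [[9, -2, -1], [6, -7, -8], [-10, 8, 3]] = [[0, 5, -9], [4, -8, 0], [-4, 3, 0]]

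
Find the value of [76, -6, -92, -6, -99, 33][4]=-99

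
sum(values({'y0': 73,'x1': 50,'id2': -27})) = 73 + 50 + (-27)
= 96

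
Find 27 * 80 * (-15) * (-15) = 486000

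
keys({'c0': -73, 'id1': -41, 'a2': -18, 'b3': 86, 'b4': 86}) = ['c0', 'id1', 'a2', 'b3', 'b4']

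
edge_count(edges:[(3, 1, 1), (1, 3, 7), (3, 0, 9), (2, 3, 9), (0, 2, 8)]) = 5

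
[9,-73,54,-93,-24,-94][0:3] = [9, -73, 54]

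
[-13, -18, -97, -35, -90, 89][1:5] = [-18, -97, -35, -90]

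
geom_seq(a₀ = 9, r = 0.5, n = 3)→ [9.0, 4.5, 2.25]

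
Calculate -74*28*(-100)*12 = 2486400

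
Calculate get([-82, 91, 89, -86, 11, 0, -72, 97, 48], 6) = -72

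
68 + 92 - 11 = 149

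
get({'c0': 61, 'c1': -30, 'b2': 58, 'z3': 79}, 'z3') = 79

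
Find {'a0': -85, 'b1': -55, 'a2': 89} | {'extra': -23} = {'a0': -85, 'b1': -55, 'a2': 89, 'extra': -23}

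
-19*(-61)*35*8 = 324520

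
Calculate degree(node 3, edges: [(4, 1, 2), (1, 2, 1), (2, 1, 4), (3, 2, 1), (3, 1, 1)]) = incident: (3,2), (3,1)
= 2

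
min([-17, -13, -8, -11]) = -17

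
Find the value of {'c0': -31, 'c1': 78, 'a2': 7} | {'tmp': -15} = {'c0': -31, 'c1': 78, 'a2': 7, 'tmp': -15}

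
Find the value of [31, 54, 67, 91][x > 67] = keep x where x > 67: 31✗, 54✗, 67✗, 91✓
= [91]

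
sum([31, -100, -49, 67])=-51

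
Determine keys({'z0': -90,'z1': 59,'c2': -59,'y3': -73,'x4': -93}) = ['z0', 'z1', 'c2', 'y3', 'x4']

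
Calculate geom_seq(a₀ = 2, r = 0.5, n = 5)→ [2.0, 1.0, 0.5, 0.25, 0.125]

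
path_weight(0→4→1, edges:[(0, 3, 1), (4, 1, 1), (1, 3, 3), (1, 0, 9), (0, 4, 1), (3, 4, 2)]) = w(0→4)=1 + w(4→1)=1
= 2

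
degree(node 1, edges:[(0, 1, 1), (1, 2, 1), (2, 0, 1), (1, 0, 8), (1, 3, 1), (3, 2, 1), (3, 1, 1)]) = 5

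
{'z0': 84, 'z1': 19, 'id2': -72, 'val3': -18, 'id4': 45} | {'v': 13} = {'z0': 84, 'z1': 19, 'id2': -72, 'val3': -18, 'id4': 45, 'v': 13}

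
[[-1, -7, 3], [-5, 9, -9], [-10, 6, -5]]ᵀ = [[-1, -5, -10], [-7, 9, 6], [3, -9, -5]]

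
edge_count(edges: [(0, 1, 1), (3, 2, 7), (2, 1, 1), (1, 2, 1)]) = 4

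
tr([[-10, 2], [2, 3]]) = diagonal: (-10) + 3
= -7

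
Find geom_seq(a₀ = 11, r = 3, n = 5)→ [11, 33, 99, 297, 891]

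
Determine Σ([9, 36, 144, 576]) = 9 + 36 + 144 + 576
= 765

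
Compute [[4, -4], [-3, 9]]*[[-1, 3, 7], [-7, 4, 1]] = C[0][0] = (4)*(-1) + (-4)*(-7) = 24
C[0][1] = (4)*(3) + (-4)*(4) = -4
C[0][2] = (4)*(7) + (-4)*(1) = 24
C[1][0] = (-3)*(-1) + (9)*(-7) = -60
C[1][1] = (-3)*(3) + (9)*(4) = 27
C[1][2] = (-3)*(7) + (9)*(1) = -12
= [[24, -4, 24], [-60, 27, -12]]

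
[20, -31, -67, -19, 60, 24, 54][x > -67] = keep x where x > -67: 20✓, -31✓, -67✗, -19✓, 60✓, 24✓, 54✓
= [20, -31, -19, 60, 24, 54]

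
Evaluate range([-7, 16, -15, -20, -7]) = 36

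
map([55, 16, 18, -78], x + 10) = 55+10=65, 16+10=26, 18+10=28, -78+10=-68
= [65, 26, 28, -68]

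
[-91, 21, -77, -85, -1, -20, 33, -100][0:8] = [-91, 21, -77, -85, -1, -20, 33, -100]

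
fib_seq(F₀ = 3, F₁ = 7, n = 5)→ [3, 7, 10, 17, 27]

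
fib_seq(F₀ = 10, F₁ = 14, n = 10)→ F_2 = F_1 + F_0 = 24
F_3 = F_2 + F_1 = 38
F_4 = F_3 + F_2 = 62
...
= [10, 14, 24, 38, 62, 100, 162, 262, 424, 686]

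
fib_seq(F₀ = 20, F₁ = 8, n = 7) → [20, 8, 28, 36, 64, 100, 164]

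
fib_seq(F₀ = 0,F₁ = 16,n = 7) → [0, 16, 16, 32, 48, 80, 128]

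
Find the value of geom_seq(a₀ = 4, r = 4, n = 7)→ a_0 = 4*4^0 = 4
a_1 = 4*4^1 = 16
a_2 = 4*4^2 = 64
...
= [4, 16, 64, 256, 1024, 4096, 16384]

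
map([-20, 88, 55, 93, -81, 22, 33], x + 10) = -20+10=-10, 88+10=98, 55+10=65, 93+10=103, -81+10=-71, 22+10=32, 33+10=43
= [-10, 98, 65, 103, -71, 32, 43]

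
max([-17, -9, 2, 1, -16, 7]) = 7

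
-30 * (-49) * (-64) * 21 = -1975680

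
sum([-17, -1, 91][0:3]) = slice → [-17, -1, 91]
(-17) + (-1) + 91
= 73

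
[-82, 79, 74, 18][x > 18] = keep x where x > 18: -82✗, 79✓, 74✓, 18✗
= [79, 74]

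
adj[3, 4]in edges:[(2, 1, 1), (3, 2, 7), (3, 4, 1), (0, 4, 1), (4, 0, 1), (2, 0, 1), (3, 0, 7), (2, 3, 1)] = 1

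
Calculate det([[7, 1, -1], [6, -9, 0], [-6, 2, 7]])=(1)*(7)*det([[-9, 0], [2, 7]]) + (-1)*(1)*det([[6, 0], [-6, 7]]) + (1)*(-1)*det([[6, -9], [-6, 2]])
= -441 + -42 + 42
= -441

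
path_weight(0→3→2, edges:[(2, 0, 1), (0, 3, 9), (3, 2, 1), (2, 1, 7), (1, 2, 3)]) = 10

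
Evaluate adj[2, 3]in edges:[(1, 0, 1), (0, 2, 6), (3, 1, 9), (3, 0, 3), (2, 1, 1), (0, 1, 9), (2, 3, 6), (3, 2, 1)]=6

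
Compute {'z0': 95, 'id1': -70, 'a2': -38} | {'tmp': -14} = {'z0': 95, 'id1': -70, 'a2': -38, 'tmp': -14}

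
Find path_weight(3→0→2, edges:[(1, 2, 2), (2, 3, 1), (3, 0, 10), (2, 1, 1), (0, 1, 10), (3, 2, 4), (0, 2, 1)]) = 11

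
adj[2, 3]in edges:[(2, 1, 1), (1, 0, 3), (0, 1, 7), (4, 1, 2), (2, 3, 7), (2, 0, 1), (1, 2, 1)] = 7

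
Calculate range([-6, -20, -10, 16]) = 36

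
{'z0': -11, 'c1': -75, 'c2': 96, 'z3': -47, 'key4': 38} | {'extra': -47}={'z0': -11, 'c1': -75, 'c2': 96, 'z3': -47, 'key4': 38, 'extra': -47}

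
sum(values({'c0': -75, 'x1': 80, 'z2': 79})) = 84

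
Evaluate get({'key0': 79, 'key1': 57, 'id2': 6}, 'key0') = 79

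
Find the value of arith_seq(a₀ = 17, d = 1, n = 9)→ [17, 18, 19, 20, 21, 22, 23, 24, 25]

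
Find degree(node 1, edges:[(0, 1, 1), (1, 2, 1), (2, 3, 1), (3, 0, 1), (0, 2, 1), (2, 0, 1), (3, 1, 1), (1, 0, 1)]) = 4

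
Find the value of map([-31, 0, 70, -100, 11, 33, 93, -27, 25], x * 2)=[-62, 0, 140, -200, 22, 66, 186, -54, 50]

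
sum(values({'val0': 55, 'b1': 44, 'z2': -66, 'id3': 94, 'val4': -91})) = 55 + 44 + (-66) + 94 + (-91)
= 36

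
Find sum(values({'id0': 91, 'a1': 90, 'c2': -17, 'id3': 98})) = 91 + 90 + (-17) + 98
= 262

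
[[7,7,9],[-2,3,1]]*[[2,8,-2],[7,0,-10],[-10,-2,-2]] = [[-27, 38, -102], [7, -18, -28]]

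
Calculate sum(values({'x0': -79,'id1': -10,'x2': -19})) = (-79) + (-10) + (-19)
= -108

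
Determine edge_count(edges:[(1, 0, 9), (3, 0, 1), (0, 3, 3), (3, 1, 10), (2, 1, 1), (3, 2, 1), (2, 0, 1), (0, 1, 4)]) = 8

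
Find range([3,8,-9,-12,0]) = 20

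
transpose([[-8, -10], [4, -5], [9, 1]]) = [[-8, 4, 9], [-10, -5, 1]]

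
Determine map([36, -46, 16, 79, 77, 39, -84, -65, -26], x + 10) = 36+10=46, -46+10=-36, 16+10=26, 79+10=89, 77+10=87, 39+10=49, -84+10=-74, -65+10=-55, -26+10=-16
= [46, -36, 26, 89, 87, 49, -74, -55, -16]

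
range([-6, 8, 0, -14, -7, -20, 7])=28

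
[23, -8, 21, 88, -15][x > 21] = [23, 88]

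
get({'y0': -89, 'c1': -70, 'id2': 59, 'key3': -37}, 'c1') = -70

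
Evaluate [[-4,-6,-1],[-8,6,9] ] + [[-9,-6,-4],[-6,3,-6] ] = [[-13, -12, -5], [-14, 9, 3]]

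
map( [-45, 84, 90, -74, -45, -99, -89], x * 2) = [-90, 168, 180, -148, -90, -198, -178]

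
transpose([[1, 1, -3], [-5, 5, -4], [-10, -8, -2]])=[[1, -5, -10], [1, 5, -8], [-3, -4, -2]]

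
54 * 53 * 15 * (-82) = -3520260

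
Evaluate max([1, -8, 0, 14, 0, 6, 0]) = 14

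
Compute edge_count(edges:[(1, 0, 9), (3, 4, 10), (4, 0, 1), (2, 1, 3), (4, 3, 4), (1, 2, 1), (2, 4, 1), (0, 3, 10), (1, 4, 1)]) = 9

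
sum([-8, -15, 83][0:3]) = slice → [-8, -15, 83]
(-8) + (-15) + 83
= 60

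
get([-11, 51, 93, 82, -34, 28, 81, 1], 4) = -34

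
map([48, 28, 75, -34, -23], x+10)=[58, 38, 85, -24, -13]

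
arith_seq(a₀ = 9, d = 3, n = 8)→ a_0 = 9 + 0*3 = 9
a_1 = 9 + 1*3 = 12
a_2 = 9 + 2*3 = 15
...
= [9, 12, 15, 18, 21, 24, 27, 30]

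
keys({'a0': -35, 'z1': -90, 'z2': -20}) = ['a0', 'z1', 'z2']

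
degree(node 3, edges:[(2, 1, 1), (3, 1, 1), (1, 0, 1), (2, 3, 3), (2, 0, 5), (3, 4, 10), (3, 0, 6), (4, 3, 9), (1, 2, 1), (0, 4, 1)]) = 5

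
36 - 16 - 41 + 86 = 65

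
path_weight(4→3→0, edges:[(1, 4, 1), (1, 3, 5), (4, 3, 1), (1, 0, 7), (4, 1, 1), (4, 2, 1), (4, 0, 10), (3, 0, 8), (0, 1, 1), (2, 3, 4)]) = 9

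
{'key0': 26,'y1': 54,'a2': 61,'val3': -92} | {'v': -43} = {'key0': 26, 'y1': 54, 'a2': 61, 'val3': -92, 'v': -43}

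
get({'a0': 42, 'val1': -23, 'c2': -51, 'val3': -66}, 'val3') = -66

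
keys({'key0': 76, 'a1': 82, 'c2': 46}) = ['key0', 'a1', 'c2']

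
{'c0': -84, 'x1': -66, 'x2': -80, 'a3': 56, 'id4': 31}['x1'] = -66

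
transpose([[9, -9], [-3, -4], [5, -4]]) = [[9, -3, 5], [-9, -4, -4]]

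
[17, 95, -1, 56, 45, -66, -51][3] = 56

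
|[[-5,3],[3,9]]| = -54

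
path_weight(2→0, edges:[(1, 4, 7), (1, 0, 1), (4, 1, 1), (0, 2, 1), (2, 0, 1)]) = 1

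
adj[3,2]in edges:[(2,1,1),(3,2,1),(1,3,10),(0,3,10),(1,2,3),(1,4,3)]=1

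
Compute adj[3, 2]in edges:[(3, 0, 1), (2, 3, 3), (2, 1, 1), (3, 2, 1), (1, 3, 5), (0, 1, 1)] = 1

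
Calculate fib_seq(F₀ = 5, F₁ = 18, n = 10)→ F_2 = F_1 + F_0 = 23
F_3 = F_2 + F_1 = 41
F_4 = F_3 + F_2 = 64
...
= [5, 18, 23, 41, 64, 105, 169, 274, 443, 717]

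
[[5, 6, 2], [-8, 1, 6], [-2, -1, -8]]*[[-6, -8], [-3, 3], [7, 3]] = [[-34, -16], [87, 85], [-41, -11]]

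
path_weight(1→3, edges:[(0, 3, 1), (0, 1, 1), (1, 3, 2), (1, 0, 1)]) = 2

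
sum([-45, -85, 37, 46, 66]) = 19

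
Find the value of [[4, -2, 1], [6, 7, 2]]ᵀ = [[4, 6], [-2, 7], [1, 2]]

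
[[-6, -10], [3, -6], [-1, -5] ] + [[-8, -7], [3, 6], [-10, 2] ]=[[-14, -17], [6, 0], [-11, -3]]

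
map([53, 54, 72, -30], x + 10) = [63, 64, 82, -20]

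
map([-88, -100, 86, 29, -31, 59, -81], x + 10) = [-78, -90, 96, 39, -21, 69, -71]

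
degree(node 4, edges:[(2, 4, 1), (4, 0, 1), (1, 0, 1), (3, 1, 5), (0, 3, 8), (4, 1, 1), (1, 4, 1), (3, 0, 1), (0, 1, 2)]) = incident: (2,4), (4,0), (4,1), (1,4)
= 4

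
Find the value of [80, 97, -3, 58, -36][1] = 97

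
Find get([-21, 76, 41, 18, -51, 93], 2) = 41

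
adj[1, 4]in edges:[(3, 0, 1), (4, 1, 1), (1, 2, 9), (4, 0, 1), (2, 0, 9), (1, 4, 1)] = 1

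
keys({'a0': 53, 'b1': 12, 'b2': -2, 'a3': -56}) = ['a0', 'b1', 'b2', 'a3']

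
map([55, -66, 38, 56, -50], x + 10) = 55+10=65, -66+10=-56, 38+10=48, 56+10=66, -50+10=-40
= [65, -56, 48, 66, -40]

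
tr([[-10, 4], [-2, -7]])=diagonal: (-10) + (-7)
= -17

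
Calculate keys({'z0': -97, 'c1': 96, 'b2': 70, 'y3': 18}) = ['z0', 'c1', 'b2', 'y3']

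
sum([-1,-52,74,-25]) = -4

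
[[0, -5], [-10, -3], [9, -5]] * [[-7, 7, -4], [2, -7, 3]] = [[-10, 35, -15], [64, -49, 31], [-73, 98, -51]]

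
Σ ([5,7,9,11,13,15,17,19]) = 5 + 7 + 9 + 11 + 13 + 15 + 17 + 19
= 96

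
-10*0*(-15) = 0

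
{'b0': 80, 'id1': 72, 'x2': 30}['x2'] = 30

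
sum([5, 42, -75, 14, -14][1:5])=slice → [42, -75, 14, -14]
42 + (-75) + 14 + (-14)
= -33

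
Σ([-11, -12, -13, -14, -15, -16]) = (-11) + (-12) + (-13) + (-14) + (-15) + (-16)
= -81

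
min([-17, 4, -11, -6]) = -17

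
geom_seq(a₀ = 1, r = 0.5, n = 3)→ a_0 = 1*0.5^0 = 1.0
a_1 = 1*0.5^1 = 0.5
a_2 = 1*0.5^2 = 0.25
= [1.0, 0.5, 0.25]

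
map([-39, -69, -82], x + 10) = [-29, -59, -72]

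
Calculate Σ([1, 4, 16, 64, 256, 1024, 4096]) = 5461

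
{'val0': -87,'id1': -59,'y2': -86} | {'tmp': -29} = {'val0': -87, 'id1': -59, 'y2': -86, 'tmp': -29}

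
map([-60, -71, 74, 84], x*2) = [-120, -142, 148, 168]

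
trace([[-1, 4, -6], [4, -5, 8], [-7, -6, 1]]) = diagonal: (-1) + (-5) + 1
= -5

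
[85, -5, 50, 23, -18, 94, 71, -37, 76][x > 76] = [85, 94]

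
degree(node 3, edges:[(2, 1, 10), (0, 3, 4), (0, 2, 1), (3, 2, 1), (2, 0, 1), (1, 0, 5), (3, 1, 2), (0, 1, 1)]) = incident: (0,3), (3,2), (3,1)
= 3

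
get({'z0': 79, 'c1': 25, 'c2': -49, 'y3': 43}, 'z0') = 79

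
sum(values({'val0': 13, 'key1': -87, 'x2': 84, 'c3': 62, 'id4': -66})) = 6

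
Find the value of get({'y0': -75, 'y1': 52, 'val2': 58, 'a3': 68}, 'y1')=52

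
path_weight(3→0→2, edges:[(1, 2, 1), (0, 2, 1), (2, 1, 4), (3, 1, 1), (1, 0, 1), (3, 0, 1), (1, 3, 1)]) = 2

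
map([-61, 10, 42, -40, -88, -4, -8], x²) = (-61)²=3721, (10)²=100, (42)²=1764, (-40)²=1600, (-88)²=7744, (-4)²=16, (-8)²=64
= [3721, 100, 1764, 1600, 7744, 16, 64]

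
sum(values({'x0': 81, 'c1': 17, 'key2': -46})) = 81 + 17 + (-46)
= 52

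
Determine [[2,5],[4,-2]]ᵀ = [[2, 4], [5, -2]]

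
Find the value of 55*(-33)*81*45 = -6615675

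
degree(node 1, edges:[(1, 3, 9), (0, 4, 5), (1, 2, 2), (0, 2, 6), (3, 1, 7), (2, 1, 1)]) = 4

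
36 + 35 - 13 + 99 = 157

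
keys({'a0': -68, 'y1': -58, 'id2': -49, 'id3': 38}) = ['a0', 'y1', 'id2', 'id3']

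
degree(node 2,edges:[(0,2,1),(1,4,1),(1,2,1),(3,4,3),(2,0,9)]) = 3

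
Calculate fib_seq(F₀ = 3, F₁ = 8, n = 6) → F_2 = F_1 + F_0 = 11
F_3 = F_2 + F_1 = 19
F_4 = F_3 + F_2 = 30
...
= [3, 8, 11, 19, 30, 49]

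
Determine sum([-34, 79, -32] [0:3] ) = 13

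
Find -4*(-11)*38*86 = 143792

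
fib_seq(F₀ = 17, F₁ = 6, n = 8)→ [17, 6, 23, 29, 52, 81, 133, 214]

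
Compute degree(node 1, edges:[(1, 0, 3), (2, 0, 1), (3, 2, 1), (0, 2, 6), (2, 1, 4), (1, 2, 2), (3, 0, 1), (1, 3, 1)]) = incident: (1,0), (2,1), (1,2), (1,3)
= 4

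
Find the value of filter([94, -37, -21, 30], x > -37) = [94, -21, 30]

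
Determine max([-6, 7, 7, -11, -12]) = 7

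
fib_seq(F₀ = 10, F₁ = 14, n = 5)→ [10, 14, 24, 38, 62]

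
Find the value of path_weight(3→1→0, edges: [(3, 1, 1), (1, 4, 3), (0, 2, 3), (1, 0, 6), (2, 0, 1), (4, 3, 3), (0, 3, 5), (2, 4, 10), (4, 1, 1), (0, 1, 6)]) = 7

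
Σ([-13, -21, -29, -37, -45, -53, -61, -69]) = -328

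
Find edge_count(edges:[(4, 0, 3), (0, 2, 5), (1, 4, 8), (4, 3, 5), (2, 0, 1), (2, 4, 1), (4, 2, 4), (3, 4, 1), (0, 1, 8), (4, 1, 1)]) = 10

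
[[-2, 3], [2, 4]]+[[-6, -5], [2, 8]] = [[-8, -2], [4, 12]]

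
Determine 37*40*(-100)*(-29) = 4292000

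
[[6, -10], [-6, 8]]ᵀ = [[6, -6], [-10, 8]]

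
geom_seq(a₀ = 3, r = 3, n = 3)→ [3, 9, 27]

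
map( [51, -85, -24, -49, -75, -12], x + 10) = 51+10=61, -85+10=-75, -24+10=-14, -49+10=-39, -75+10=-65, -12+10=-2
= [61, -75, -14, -39, -65, -2]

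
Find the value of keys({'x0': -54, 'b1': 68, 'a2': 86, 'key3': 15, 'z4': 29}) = ['x0', 'b1', 'a2', 'key3', 'z4']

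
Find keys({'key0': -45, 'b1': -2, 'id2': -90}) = ['key0', 'b1', 'id2']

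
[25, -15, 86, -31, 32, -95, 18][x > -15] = keep x where x > -15: 25✓, -15✗, 86✓, -31✗, 32✓, -95✗, 18✓
= [25, 86, 32, 18]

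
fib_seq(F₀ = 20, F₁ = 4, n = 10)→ F_2 = F_1 + F_0 = 24
F_3 = F_2 + F_1 = 28
F_4 = F_3 + F_2 = 52
...
= [20, 4, 24, 28, 52, 80, 132, 212, 344, 556]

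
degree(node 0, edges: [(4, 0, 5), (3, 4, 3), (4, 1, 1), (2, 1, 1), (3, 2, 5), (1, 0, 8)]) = 2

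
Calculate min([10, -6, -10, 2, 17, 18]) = -10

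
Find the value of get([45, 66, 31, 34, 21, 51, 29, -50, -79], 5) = 51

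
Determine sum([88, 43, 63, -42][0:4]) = slice → [88, 43, 63, -42]
88 + 43 + 63 + (-42)
= 152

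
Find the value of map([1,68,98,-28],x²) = (1)²=1, (68)²=4624, (98)²=9604, (-28)²=784
= [1, 4624, 9604, 784]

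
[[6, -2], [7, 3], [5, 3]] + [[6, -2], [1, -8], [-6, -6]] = [[12, -4], [8, -5], [-1, -3]]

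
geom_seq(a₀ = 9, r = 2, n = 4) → a_0 = 9*2^0 = 9
a_1 = 9*2^1 = 18
a_2 = 9*2^2 = 36
...
= [9, 18, 36, 72]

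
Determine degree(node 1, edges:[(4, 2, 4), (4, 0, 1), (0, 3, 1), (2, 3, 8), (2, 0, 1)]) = incident: none
= 0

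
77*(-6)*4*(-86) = 158928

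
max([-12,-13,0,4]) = 4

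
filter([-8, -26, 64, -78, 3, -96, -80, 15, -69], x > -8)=keep x where x > -8: -8✗, -26✗, 64✓, -78✗, 3✓, -96✗, -80✗, 15✓, -69✗
= [64, 3, 15]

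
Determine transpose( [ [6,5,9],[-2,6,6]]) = [[6, -2], [5, 6], [9, 6]]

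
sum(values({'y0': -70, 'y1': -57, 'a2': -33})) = -160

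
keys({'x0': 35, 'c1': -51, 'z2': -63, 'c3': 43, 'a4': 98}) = ['x0', 'c1', 'z2', 'c3', 'a4']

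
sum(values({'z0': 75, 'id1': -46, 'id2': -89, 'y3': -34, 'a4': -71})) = 75 + (-46) + (-89) + (-34) + (-71)
= -165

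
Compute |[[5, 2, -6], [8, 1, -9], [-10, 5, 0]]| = 105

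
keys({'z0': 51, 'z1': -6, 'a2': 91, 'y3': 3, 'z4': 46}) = ['z0', 'z1', 'a2', 'y3', 'z4']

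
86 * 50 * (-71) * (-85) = 25950500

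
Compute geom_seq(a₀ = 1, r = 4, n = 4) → [1, 4, 16, 64]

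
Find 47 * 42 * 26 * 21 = 1077804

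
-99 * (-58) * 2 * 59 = 677556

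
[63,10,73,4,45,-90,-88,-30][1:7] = [10, 73, 4, 45, -90, -88]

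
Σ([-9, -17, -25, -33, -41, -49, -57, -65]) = -296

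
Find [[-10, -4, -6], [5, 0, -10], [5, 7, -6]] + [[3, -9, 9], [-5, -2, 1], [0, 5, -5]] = [[-7, -13, 3], [0, -2, -9], [5, 12, -11]]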